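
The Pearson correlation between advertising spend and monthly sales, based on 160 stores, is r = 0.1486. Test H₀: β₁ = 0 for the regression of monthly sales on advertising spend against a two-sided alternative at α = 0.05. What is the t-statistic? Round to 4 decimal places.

t = r·√(n − 2)/√(1 − r²) = 0.1486·√158/√0.977918 = 1.8888.
df = n − 2 = 158.
Two-sided p ≈ 0.0607, which is ≥ 0.05, so fail to reject H₀.
The data do not give significant evidence of a linear association between advertising spend and monthly sales.

t = 1.8888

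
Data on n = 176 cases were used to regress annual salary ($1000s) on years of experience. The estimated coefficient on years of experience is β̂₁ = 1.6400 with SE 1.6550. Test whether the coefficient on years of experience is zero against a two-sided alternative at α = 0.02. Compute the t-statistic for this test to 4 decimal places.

H₀: β₁ = 0 vs H₁: β₁ ≠ 0.
t = (β̂₁ − β₁⁰)/SE = 1.6400 / 1.6550 = 0.9909.
df = n − 2 = 176 − 2 = 174.
Two-sided p ≈ 0.3231, which is ≥ 0.02, so fail to reject H₀.
The data do not give significant evidence of an association between years of experience and annual salary.

t = 0.9909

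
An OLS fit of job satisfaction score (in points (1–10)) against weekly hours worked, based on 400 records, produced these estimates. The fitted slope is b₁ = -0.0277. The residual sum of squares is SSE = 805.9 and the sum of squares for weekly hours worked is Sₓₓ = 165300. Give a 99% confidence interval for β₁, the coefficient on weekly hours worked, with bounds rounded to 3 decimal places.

MSE = SSE/(n − 2) = 805.9/398 = 2.02487.
SE(b₁) = √(MSE/Sₓₓ) = √(2.02487/165300) = 0.00349996.
df = n − 2 = 398.
t* = t_{0.005, 398} = 2.588238.
Margin = t* × SE = 2.588238 × 0.00349996 = 0.00906.
CI: -0.0277 ± 0.00906 → (-0.037, -0.019).
With 99% confidence, each one-unit increase in weekly hours worked is associated with a change of between -0.037 and -0.019 points (1–10) in job satisfaction score.

(-0.037, -0.019)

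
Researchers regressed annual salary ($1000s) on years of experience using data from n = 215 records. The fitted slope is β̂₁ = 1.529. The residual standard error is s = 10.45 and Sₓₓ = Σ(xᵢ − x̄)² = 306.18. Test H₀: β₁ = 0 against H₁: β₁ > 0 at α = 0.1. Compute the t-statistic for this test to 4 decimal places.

t = 2.5602

SE(β̂₁) = s/√Sₓₓ = 10.45/√306.18 = 0.597211.
t = 1.529 / 0.597211 = 2.5602.
df = n − 2 = 213.
One-sided p ≈ 0.0056, which is < 0.1, so reject H₀.
There is evidence that the true slope on years of experience is positive.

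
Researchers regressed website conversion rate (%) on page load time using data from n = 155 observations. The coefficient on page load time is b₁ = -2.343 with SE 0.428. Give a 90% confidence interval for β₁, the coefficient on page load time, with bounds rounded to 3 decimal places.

df = n − 2 = 155 − 2 = 153.
t* = t_{0.05, 153} = 1.654874.
Margin = t* × SE = 1.654874 × 0.428 = 0.70829.
CI: -2.343 ± 0.70829 → (-3.051, -1.635).
With 90% confidence, each one-unit increase in page load time is associated with a change of between -3.051 and -1.635 % in website conversion rate.

(-3.051, -1.635)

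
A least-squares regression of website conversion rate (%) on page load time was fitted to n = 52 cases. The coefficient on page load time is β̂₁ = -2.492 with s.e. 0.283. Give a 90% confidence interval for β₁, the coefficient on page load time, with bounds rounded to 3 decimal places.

(-2.966, -2.018)

df = n − 2 = 52 − 2 = 50.
t* = t_{0.05, 50} = 1.675905.
Margin = t* × SE = 1.675905 × 0.283 = 0.47428.
CI: -2.492 ± 0.47428 → (-2.966, -2.018).
With 90% confidence, each one-unit increase in page load time is associated with a change of between -2.966 and -2.018 % in website conversion rate.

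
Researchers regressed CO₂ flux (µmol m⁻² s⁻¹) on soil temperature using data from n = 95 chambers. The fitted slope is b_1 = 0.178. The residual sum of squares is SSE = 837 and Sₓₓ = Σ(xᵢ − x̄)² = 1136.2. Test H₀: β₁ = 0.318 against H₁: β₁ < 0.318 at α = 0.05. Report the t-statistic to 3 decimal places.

t = -1.573

MSE = SSE/(n − 2) = 837/93 = 9.
SE(b_1) = √(MSE/Sₓₓ) = √(9/1136.2) = 0.0890008.
t = (0.178 − 0.318) / 0.0890008 = -1.573.
df = n − 2 = 93.
One-sided p ≈ 0.0596, which is ≥ 0.05, so fail to reject H₀.
The data do not give significant evidence that the true slope on soil temperature is below 0.318 µmol m⁻² s⁻¹ per unit.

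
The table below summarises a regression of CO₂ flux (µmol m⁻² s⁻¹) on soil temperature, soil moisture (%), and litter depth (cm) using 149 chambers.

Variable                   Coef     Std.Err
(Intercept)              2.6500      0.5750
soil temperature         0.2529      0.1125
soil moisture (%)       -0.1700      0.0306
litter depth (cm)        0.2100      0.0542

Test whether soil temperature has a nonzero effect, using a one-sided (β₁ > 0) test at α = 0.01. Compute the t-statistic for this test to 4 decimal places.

t = 2.2480

Read off: b = 0.2529, SE = 0.1125 for soil temperature.
H₀: β₁ = 0 vs H₁: β₁ > 0.
t = 0.2529 / 0.1125 = 2.2480.
df = n − k − 1 = 149 − 3 − 1 = 145.
One-sided p ≈ 0.0130, which is ≥ 0.01, so fail to reject H₀.
The data do not give significant evidence that the true slope on soil temperature is positive, holding the other predictors fixed.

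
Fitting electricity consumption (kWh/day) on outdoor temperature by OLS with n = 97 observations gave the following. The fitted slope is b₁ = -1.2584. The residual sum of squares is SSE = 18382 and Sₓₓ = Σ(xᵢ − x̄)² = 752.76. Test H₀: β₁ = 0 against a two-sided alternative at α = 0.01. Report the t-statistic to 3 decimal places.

MSE = SSE/(n − 2) = 18382/95 = 193.495.
SE(b₁) = √(MSE/Sₓₓ) = √(193.495/752.76) = 0.506998.
t = -1.2584 / 0.506998 = -2.482.
df = n − 2 = 95.
Two-sided p ≈ 0.0148, which is ≥ 0.01, so fail to reject H₀.
The data do not give significant evidence of an association between outdoor temperature and electricity consumption.

t = -2.482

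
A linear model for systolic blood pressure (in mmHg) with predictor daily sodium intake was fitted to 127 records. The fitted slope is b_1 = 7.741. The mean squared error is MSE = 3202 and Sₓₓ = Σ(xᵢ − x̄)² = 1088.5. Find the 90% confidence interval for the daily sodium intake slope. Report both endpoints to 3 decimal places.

(4.899, 10.583)

SE(b_1) = √(MSE/Sₓₓ) = √(3202/1088.5) = 1.71513.
df = n − 2 = 125.
t* = t_{0.05, 125} = 1.657135.
Margin = t* × SE = 1.657135 × 1.71513 = 2.84220.
CI: 7.741 ± 2.84220 → (4.899, 10.583).
With 90% confidence, each one-unit increase in daily sodium intake is associated with a change of between 4.899 and 10.583 mmHg in systolic blood pressure.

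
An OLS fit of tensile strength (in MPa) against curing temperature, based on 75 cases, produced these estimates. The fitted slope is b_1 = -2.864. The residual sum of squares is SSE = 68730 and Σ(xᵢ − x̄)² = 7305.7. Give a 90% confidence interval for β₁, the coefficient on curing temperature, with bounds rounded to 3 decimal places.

MSE = SSE/(n − 2) = 68730/73 = 941.507.
SE(b_1) = √(MSE/Sₓₓ) = √(941.507/7305.7) = 0.358989.
df = n − 2 = 73.
t* = t_{0.05, 73} = 1.665996.
Margin = t* × SE = 1.665996 × 0.358989 = 0.59807.
CI: -2.864 ± 0.59807 → (-3.462, -2.266).
With 90% confidence, each one-unit increase in curing temperature is associated with a change of between -3.462 and -2.266 MPa in tensile strength.

(-3.462, -2.266)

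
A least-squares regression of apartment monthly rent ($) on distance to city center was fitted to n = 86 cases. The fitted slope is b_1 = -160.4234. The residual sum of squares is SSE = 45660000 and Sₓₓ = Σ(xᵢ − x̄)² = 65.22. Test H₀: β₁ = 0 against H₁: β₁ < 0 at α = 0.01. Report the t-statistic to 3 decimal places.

MSE = SSE/(n − 2) = 45660000/84 = 543571.
SE(b_1) = √(MSE/Sₓₓ) = √(543571/65.22) = 91.2931.
t = -160.4234 / 91.2931 = -1.757.
df = n − 2 = 84.
One-sided p ≈ 0.0413, which is ≥ 0.01, so fail to reject H₀.
The data do not give significant evidence that the true slope on distance to city center is negative.

t = -1.757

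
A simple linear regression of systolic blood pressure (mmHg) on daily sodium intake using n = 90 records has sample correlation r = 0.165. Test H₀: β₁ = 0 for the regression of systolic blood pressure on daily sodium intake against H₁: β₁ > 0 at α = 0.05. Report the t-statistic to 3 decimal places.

t = r·√(n − 2)/√(1 − r²) = 0.165·√88/√0.972775 = 1.569.
df = n − 2 = 88.
One-sided p ≈ 0.0601, which is ≥ 0.05, so fail to reject H₀.
The data do not give significant evidence of a linear association between daily sodium intake and systolic blood pressure.

t = 1.569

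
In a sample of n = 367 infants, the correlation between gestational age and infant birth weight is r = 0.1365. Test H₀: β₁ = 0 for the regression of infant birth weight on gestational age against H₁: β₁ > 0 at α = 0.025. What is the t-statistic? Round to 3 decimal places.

t = r·√(n − 2)/√(1 − r²) = 0.1365·√365/√0.981368 = 2.632.
df = n − 2 = 365.
One-sided p ≈ 0.0044, which is < 0.025, so reject H₀.
There is evidence of a linear association between gestational age and infant birth weight.

t = 2.632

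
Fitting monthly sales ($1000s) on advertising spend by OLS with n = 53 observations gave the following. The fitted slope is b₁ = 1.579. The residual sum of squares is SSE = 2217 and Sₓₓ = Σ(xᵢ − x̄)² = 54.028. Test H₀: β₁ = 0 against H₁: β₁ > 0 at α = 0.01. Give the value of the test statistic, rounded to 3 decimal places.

t = 1.760

MSE = SSE/(n − 2) = 2217/51 = 43.4706.
SE(b₁) = √(MSE/Sₓₓ) = √(43.4706/54.028) = 0.896991.
t = 1.579 / 0.896991 = 1.760.
df = n − 2 = 51.
One-sided p ≈ 0.0422, which is ≥ 0.01, so fail to reject H₀.
The data do not give significant evidence that the true slope on advertising spend is positive.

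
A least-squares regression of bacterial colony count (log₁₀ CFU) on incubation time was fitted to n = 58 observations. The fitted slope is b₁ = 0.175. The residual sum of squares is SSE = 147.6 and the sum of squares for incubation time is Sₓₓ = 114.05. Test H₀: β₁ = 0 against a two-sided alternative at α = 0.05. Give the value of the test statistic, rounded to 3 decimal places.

t = 1.151

MSE = SSE/(n − 2) = 147.6/56 = 2.63571.
SE(b₁) = √(MSE/Sₓₓ) = √(2.63571/114.05) = 0.15202.
t = 0.175 / 0.15202 = 1.151.
df = n − 2 = 56.
Two-sided p ≈ 0.2546, which is ≥ 0.05, so fail to reject H₀.
The data do not give significant evidence of an association between incubation time and bacterial colony count.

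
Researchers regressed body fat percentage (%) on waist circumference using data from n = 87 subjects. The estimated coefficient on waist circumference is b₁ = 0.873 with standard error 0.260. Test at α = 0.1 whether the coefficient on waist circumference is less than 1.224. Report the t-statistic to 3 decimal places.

H₀: β₁ = 1.224 vs H₁: β₁ < 1.224.
t = (b₁ − β₁⁰)/SE = (0.873 − 1.224) / 0.260 = -1.350.
df = n − 2 = 87 − 2 = 85.
One-sided p ≈ 0.0903, which is < 0.1, so reject H₀.
There is evidence that the true slope on waist circumference is below 1.224 % per unit.

t = -1.350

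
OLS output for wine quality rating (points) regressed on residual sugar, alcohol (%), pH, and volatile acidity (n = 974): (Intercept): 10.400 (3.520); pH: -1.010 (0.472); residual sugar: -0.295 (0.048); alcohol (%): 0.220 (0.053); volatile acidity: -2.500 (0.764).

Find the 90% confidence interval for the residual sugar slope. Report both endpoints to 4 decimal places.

(-0.3740, -0.2160)

Read off: b = -0.295, SE = 0.048 for residual sugar.
df = n − k − 1 = 974 − 4 − 1 = 969.
t* = t_{0.05, 969} = 1.646428.
Margin = t* × SE = 1.646428 × 0.048 = 0.079029.
CI: -0.295 ± 0.079029 → (-0.3740, -0.2160).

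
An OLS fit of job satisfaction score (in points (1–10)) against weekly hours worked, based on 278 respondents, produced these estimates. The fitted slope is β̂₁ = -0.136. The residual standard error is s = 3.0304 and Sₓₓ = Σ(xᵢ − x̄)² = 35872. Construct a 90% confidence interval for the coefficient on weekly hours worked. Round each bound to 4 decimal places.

(-0.1624, -0.1096)

SE(β̂₁) = s/√Sₓₓ = 3.0304/√35872 = 0.0160001.
df = n − 2 = 276.
t* = t_{0.05, 276} = 1.650393.
Margin = t* × SE = 1.650393 × 0.0160001 = 0.026406.
CI: -0.136 ± 0.026406 → (-0.1624, -0.1096).
With 90% confidence, each one-unit increase in weekly hours worked is associated with a change of between -0.1624 and -0.1096 points (1–10) in job satisfaction score.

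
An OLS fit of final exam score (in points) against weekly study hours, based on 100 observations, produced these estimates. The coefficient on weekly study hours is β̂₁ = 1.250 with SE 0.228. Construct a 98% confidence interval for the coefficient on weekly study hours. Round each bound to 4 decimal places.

(0.7108, 1.7892)

df = n − 2 = 100 − 2 = 98.
t* = t_{0.01, 98} = 2.365002.
Margin = t* × SE = 2.365002 × 0.228 = 0.539221.
CI: 1.250 ± 0.539221 → (0.7108, 1.7892).
With 98% confidence, each one-unit increase in weekly study hours is associated with a change of between 0.7108 and 1.7892 points in final exam score.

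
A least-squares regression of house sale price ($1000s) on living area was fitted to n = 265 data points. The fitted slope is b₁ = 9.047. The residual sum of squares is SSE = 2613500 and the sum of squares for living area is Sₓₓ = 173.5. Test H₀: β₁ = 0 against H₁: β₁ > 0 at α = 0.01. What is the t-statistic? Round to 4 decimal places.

MSE = SSE/(n − 2) = 2613500/263 = 9937.26.
SE(b₁) = √(MSE/Sₓₓ) = √(9937.26/173.5) = 7.56804.
t = 9.047 / 7.56804 = 1.1954.
df = n − 2 = 263.
One-sided p ≈ 0.1165, which is ≥ 0.01, so fail to reject H₀.
The data do not give significant evidence that the true slope on living area is positive.

t = 1.1954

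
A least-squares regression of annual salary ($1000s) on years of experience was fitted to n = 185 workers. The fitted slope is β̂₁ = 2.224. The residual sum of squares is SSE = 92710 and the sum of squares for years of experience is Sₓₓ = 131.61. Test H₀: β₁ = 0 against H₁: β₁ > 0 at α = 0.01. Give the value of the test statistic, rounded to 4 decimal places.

t = 1.1336

MSE = SSE/(n − 2) = 92710/183 = 506.612.
SE(β̂₁) = √(MSE/Sₓₓ) = √(506.612/131.61) = 1.96197.
t = 2.224 / 1.96197 = 1.1336.
df = n − 2 = 183.
One-sided p ≈ 0.1292, which is ≥ 0.01, so fail to reject H₀.
The data do not give significant evidence that the true slope on years of experience is positive.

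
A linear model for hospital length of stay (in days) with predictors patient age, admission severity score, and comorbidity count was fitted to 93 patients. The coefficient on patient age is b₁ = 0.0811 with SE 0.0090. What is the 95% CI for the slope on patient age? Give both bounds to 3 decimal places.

df = n − k − 1 = 93 − 3 − 1 = 89.
t* = t_{0.025, 89} = 1.986979.
Margin = t* × SE = 1.986979 × 0.0090 = 0.01788.
CI: 0.0811 ± 0.01788 → (0.063, 0.099).
With 95% confidence, each one-unit increase in patient age is associated with a change of between 0.063 and 0.099 days in hospital length of stay, holding the other predictors fixed.

(0.063, 0.099)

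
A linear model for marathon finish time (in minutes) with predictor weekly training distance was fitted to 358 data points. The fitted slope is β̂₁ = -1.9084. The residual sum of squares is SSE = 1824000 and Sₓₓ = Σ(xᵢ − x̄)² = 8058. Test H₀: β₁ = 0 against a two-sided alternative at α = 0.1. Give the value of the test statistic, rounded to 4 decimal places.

MSE = SSE/(n − 2) = 1824000/356 = 5123.6.
SE(β̂₁) = √(MSE/Sₓₓ) = √(5123.6/8058) = 0.797396.
t = -1.9084 / 0.797396 = -2.3933.
df = n − 2 = 356.
Two-sided p ≈ 0.0172, which is < 0.1, so reject H₀.
There is evidence that weekly training distance is associated with marathon finish time.

t = -2.3933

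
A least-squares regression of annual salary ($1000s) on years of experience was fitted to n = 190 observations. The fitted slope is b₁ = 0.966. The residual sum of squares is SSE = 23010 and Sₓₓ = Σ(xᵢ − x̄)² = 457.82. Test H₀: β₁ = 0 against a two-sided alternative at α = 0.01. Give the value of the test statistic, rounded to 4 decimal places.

t = 1.8683

MSE = SSE/(n − 2) = 23010/188 = 122.394.
SE(b₁) = √(MSE/Sₓₓ) = √(122.394/457.82) = 0.517049.
t = 0.966 / 0.517049 = 1.8683.
df = n − 2 = 188.
Two-sided p ≈ 0.0633, which is ≥ 0.01, so fail to reject H₀.
The data do not give significant evidence of an association between years of experience and annual salary.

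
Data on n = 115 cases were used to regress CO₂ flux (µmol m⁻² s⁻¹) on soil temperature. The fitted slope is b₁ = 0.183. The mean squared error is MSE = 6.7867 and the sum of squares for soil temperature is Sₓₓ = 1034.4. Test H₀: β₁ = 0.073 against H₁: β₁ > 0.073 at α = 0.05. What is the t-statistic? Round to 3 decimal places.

t = 1.358

SE(b₁) = √(MSE/Sₓₓ) = √(6.7867/1034.4) = 0.081.
t = (0.183 − 0.073) / 0.081 = 1.358.
df = n − 2 = 113.
One-sided p ≈ 0.0886, which is ≥ 0.05, so fail to reject H₀.
The data do not give significant evidence that the true slope on soil temperature exceeds 0.073 µmol m⁻² s⁻¹ per unit.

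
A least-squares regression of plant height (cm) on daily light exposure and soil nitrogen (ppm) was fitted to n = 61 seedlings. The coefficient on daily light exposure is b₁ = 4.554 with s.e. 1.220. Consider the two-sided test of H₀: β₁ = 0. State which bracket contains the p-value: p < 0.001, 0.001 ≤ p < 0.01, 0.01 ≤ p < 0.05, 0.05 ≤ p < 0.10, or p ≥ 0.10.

t = 4.554 / 1.220 = 3.733.
df = n − k − 1 = 61 − 2 − 1 = 58.
Two-sided p = 2·P(T_{58} > |t|) ≈ 0.0004.
So p < 0.001.

p < 0.001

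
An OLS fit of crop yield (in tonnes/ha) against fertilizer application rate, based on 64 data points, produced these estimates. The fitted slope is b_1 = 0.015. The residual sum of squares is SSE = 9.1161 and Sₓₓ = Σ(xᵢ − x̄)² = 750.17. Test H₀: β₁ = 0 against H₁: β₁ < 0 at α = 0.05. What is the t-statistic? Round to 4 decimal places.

MSE = SSE/(n − 2) = 9.1161/62 = 0.147034.
SE(b_1) = √(MSE/Sₓₓ) = √(0.147034/750.17) = 0.014.
t = 0.015 / 0.014 = 1.0714.
df = n − 2 = 62.
One-sided p ≈ 0.8559, which is ≥ 0.05, so fail to reject H₀.
The data do not give significant evidence that the true slope on fertilizer application rate is negative.

t = 1.0714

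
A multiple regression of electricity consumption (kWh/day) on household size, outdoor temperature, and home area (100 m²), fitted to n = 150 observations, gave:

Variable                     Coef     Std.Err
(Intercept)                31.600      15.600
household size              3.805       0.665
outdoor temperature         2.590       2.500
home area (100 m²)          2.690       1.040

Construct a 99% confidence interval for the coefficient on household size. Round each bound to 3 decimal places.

Read off: b = 3.805, SE = 0.665 for household size.
df = n − k − 1 = 150 − 3 − 1 = 146.
t* = t_{0.005, 146} = 2.609923.
Margin = t* × SE = 2.609923 × 0.665 = 1.73560.
CI: 3.805 ± 1.73560 → (2.069, 5.541).

(2.069, 5.541)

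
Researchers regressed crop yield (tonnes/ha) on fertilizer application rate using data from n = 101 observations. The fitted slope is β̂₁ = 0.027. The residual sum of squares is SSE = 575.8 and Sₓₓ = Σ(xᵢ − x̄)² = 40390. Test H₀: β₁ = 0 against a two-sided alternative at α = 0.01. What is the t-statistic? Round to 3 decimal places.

MSE = SSE/(n − 2) = 575.8/99 = 5.81616.
SE(β̂₁) = √(MSE/Sₓₓ) = √(5.81616/40390) = 0.012.
t = 0.027 / 0.012 = 2.250.
df = n − 2 = 99.
Two-sided p ≈ 0.0267, which is ≥ 0.01, so fail to reject H₀.
The data do not give significant evidence of an association between fertilizer application rate and crop yield.

t = 2.250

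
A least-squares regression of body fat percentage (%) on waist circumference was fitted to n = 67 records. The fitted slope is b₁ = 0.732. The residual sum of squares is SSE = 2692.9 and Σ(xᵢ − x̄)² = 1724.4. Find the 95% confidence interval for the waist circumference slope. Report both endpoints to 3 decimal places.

(0.422, 1.042)

MSE = SSE/(n − 2) = 2692.9/65 = 41.4292.
SE(b₁) = √(MSE/Sₓₓ) = √(41.4292/1724.4) = 0.155001.
df = n − 2 = 65.
t* = t_{0.025, 65} = 1.997138.
Margin = t* × SE = 1.997138 × 0.155001 = 0.30956.
CI: 0.732 ± 0.30956 → (0.422, 1.042).
With 95% confidence, each one-unit increase in waist circumference is associated with a change of between 0.422 and 1.042 % in body fat percentage.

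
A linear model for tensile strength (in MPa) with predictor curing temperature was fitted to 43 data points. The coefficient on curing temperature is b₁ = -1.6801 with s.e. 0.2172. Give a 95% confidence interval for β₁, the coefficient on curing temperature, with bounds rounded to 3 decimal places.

(-2.119, -1.241)

df = n − 2 = 43 − 2 = 41.
t* = t_{0.025, 41} = 2.019541.
Margin = t* × SE = 2.019541 × 0.2172 = 0.43864.
CI: -1.6801 ± 0.43864 → (-2.119, -1.241).
With 95% confidence, each one-unit increase in curing temperature is associated with a change of between -2.119 and -1.241 MPa in tensile strength.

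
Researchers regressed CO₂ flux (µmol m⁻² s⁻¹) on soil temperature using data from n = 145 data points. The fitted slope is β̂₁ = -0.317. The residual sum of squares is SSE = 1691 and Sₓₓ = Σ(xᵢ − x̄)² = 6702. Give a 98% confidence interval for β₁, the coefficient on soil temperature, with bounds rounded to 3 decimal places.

(-0.416, -0.218)

MSE = SSE/(n − 2) = 1691/143 = 11.8252.
SE(β̂₁) = √(MSE/Sₓₓ) = √(11.8252/6702) = 0.0420051.
df = n − 2 = 143.
t* = t_{0.01, 143} = 2.352707.
Margin = t* × SE = 2.352707 × 0.0420051 = 0.09883.
CI: -0.317 ± 0.09883 → (-0.416, -0.218).
With 98% confidence, each one-unit increase in soil temperature is associated with a change of between -0.416 and -0.218 µmol m⁻² s⁻¹ in CO₂ flux.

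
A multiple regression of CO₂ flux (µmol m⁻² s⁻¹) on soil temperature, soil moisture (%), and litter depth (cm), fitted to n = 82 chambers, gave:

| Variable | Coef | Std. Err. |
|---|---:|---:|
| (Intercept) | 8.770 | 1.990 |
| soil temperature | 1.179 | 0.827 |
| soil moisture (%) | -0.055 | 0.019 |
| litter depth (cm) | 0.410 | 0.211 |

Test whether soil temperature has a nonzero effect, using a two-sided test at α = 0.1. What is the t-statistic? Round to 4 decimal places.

t = 1.4256

Read off: b = 1.179, SE = 0.827 for soil temperature.
H₀: β₁ = 0 vs H₁: β₁ ≠ 0.
t = 1.179 / 0.827 = 1.4256.
df = n − k − 1 = 82 − 3 − 1 = 78.
Two-sided p ≈ 0.1580, which is ≥ 0.1, so fail to reject H₀.
The data do not give significant evidence of an association between soil temperature and CO₂ flux, after adjusting for the other predictors.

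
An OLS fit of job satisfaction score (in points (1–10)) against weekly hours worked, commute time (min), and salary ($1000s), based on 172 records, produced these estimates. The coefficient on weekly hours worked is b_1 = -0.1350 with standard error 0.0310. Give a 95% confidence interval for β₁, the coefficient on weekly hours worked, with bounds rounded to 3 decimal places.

(-0.196, -0.074)

df = n − k − 1 = 172 − 3 − 1 = 168.
t* = t_{0.025, 168} = 1.974185.
Margin = t* × SE = 1.974185 × 0.0310 = 0.06120.
CI: -0.1350 ± 0.06120 → (-0.196, -0.074).
With 95% confidence, each one-unit increase in weekly hours worked is associated with a change of between -0.196 and -0.074 points (1–10) in job satisfaction score, holding the other predictors fixed.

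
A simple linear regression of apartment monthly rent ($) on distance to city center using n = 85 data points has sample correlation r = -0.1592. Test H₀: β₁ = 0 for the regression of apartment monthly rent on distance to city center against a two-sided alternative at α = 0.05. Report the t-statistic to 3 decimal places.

t = -1.469

t = r·√(n − 2)/√(1 − r²) = -0.1592·√83/√0.974655 = -1.469.
df = n − 2 = 83.
Two-sided p ≈ 0.1456, which is ≥ 0.05, so fail to reject H₀.
The data do not give significant evidence of a linear association between distance to city center and apartment monthly rent.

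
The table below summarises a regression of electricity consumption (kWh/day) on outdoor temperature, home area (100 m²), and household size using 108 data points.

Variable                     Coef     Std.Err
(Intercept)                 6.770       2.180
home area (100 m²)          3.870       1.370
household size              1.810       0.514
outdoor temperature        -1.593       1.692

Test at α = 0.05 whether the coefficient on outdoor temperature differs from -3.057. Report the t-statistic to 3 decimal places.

Read off: b = -1.593, SE = 1.692 for outdoor temperature.
H₀: β₁ = -3.057 vs H₁: β₁ ≠ -3.057.
t = (-1.593 − (-3.057)) / 1.692 = 0.865.
df = n − k − 1 = 108 − 3 − 1 = 104.
Two-sided p ≈ 0.3889, which is ≥ 0.05, so fail to reject H₀.
The data are consistent with a true slope of -3.057 kWh/day per unit of outdoor temperature, holding the other predictors fixed.

t = 0.865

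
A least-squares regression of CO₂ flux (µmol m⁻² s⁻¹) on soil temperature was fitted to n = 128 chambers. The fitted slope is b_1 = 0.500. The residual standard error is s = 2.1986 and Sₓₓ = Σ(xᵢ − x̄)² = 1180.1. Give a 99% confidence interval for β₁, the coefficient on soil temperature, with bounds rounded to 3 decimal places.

SE(b_1) = s/√Sₓₓ = 2.1986/√1180.1 = 0.064001.
df = n − 2 = 126.
t* = t_{0.005, 126} = 2.615412.
Margin = t* × SE = 2.615412 × 0.064001 = 0.16739.
CI: 0.500 ± 0.16739 → (0.333, 0.667).
With 99% confidence, each one-unit increase in soil temperature is associated with a change of between 0.333 and 0.667 µmol m⁻² s⁻¹ in CO₂ flux.

(0.333, 0.667)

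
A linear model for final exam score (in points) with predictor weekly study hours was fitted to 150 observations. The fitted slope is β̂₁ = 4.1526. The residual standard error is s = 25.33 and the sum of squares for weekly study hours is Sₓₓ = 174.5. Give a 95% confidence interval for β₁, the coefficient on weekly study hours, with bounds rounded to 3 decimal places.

(0.363, 7.942)

SE(β̂₁) = s/√Sₓₓ = 25.33/√174.5 = 1.91751.
df = n − 2 = 148.
t* = t_{0.025, 148} = 1.976122.
Margin = t* × SE = 1.976122 × 1.91751 = 3.78923.
CI: 4.1526 ± 3.78923 → (0.363, 7.942).
With 95% confidence, each one-unit increase in weekly study hours is associated with a change of between 0.363 and 7.942 points in final exam score.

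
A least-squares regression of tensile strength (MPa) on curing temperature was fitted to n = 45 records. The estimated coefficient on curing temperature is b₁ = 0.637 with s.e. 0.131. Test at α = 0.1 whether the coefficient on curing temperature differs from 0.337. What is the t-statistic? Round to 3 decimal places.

t = 2.290

H₀: β₁ = 0.337 vs H₁: β₁ ≠ 0.337.
t = (b₁ − β₁⁰)/SE = (0.637 − 0.337) / 0.131 = 2.290.
df = n − 2 = 45 − 2 = 43.
Two-sided p ≈ 0.0270, which is < 0.1, so reject H₀.
There is evidence that the true slope on curing temperature differs from 0.337 MPa per unit.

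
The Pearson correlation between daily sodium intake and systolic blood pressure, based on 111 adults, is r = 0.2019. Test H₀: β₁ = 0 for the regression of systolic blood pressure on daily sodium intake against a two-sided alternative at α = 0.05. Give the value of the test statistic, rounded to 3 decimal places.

t = 2.152

t = r·√(n − 2)/√(1 − r²) = 0.2019·√109/√0.959236 = 2.152.
df = n − 2 = 109.
Two-sided p ≈ 0.0336, which is < 0.05, so reject H₀.
There is evidence of a linear association between daily sodium intake and systolic blood pressure.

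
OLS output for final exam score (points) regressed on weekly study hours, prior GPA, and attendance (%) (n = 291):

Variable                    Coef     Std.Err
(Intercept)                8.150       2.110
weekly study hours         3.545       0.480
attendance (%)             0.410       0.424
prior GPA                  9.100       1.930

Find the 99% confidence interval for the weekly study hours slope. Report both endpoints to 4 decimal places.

Read off: b = 3.545, SE = 0.480 for weekly study hours.
df = n − k − 1 = 291 − 3 − 1 = 287.
t* = t_{0.005, 287} = 2.593068.
Margin = t* × SE = 2.593068 × 0.480 = 1.244673.
CI: 3.545 ± 1.244673 → (2.3003, 4.7897).

(2.3003, 4.7897)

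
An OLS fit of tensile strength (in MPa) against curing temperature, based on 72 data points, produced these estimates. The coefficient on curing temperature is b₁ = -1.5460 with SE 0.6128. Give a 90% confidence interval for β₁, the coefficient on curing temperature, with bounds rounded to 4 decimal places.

df = n − 2 = 72 − 2 = 70.
t* = t_{0.05, 70} = 1.666914.
Margin = t* × SE = 1.666914 × 0.6128 = 1.021485.
CI: -1.5460 ± 1.021485 → (-2.5675, -0.5245).
With 90% confidence, each one-unit increase in curing temperature is associated with a change of between -2.5675 and -0.5245 MPa in tensile strength.

(-2.5675, -0.5245)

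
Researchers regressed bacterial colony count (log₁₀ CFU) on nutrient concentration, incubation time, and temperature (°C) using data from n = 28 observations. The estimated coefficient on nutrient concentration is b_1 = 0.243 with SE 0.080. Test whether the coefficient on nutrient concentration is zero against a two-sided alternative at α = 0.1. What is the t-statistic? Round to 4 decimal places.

H₀: β₁ = 0 vs H₁: β₁ ≠ 0.
t = (b_1 − β₁⁰)/SE = 0.243 / 0.080 = 3.0375.
df = n − k − 1 = 28 − 3 − 1 = 24.
Two-sided p ≈ 0.0057, which is < 0.1, so reject H₀.
There is evidence that nutrient concentration is associated with bacterial colony count, holding the other predictors fixed.

t = 3.0375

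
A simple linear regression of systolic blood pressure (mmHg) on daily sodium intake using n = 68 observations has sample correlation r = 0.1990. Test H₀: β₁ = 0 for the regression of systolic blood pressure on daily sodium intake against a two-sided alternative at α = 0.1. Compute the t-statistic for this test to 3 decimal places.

t = r·√(n − 2)/√(1 − r²) = 0.1990·√66/√0.960399 = 1.650.
df = n − 2 = 66.
Two-sided p ≈ 0.1038, which is ≥ 0.1, so fail to reject H₀.
The data do not give significant evidence of a linear association between daily sodium intake and systolic blood pressure.

t = 1.650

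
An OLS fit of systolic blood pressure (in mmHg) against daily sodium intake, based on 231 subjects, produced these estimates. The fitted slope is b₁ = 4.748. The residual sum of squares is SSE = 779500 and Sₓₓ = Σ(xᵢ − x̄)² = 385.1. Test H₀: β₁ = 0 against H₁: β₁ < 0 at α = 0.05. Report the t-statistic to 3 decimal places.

t = 1.597

MSE = SSE/(n − 2) = 779500/229 = 3403.93.
SE(b₁) = √(MSE/Sₓₓ) = √(3403.93/385.1) = 2.97306.
t = 4.748 / 2.97306 = 1.597.
df = n − 2 = 229.
One-sided p ≈ 0.9442, which is ≥ 0.05, so fail to reject H₀.
The data do not give significant evidence that the true slope on daily sodium intake is negative.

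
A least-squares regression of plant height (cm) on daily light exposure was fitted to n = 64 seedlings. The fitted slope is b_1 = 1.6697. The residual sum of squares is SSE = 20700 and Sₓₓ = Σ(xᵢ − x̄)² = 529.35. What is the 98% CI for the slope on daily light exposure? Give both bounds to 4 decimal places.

MSE = SSE/(n − 2) = 20700/62 = 333.871.
SE(b_1) = √(MSE/Sₓₓ) = √(333.871/529.35) = 0.794178.
df = n − 2 = 62.
t* = t_{0.01, 62} = 2.388011.
Margin = t* × SE = 2.388011 × 0.794178 = 1.896506.
CI: 1.6697 ± 1.896506 → (-0.2268, 3.5662).
With 98% confidence, each one-unit increase in daily light exposure is associated with a change of between -0.2268 and 3.5662 cm in plant height.

(-0.2268, 3.5662)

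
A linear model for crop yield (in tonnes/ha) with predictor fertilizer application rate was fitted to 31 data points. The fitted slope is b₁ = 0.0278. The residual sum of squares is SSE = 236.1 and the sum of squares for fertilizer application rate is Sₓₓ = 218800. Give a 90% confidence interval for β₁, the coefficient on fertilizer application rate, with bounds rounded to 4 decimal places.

(0.0174, 0.0382)

MSE = SSE/(n − 2) = 236.1/29 = 8.14138.
SE(b₁) = √(MSE/Sₓₓ) = √(8.14138/218800) = 0.00609994.
df = n − 2 = 29.
t* = t_{0.05, 29} = 1.699127.
Margin = t* × SE = 1.699127 × 0.00609994 = 0.010365.
CI: 0.0278 ± 0.010365 → (0.0174, 0.0382).
With 90% confidence, each one-unit increase in fertilizer application rate is associated with a change of between 0.0174 and 0.0382 tonnes/ha in crop yield.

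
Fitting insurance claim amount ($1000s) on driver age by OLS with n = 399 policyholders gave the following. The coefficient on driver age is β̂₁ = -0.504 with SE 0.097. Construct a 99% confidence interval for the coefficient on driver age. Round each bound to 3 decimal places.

(-0.755, -0.253)

df = n − 2 = 399 − 2 = 397.
t* = t_{0.005, 397} = 2.58827.
Margin = t* × SE = 2.58827 × 0.097 = 0.25106.
CI: -0.504 ± 0.25106 → (-0.755, -0.253).
With 99% confidence, each one-unit increase in driver age is associated with a change of between -0.755 and -0.253 $1000s in insurance claim amount.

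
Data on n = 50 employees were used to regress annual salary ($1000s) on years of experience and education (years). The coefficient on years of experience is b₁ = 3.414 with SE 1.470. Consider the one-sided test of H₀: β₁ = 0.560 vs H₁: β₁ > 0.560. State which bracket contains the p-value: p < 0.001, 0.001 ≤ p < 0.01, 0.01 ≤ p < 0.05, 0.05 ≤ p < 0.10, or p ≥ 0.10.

t = (3.414 − 0.560) / 1.470 = 1.941.
df = n − k − 1 = 50 − 2 − 1 = 47.
One-sided p = P(T_{47} > t) ≈ 0.0291.
So 0.01 ≤ p < 0.05.

0.01 ≤ p < 0.05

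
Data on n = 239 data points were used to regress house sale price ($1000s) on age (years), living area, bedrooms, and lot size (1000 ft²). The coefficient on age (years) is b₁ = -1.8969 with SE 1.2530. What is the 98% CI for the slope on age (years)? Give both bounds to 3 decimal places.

(-4.832, 1.038)

df = n − k − 1 = 239 − 4 − 1 = 234.
t* = t_{0.01, 234} = 2.342389.
Margin = t* × SE = 2.342389 × 1.2530 = 2.93501.
CI: -1.8969 ± 2.93501 → (-4.832, 1.038).
With 98% confidence, each one-unit increase in age (years) is associated with a change of between -4.832 and 1.038 $1000s in house sale price, holding the other predictors fixed.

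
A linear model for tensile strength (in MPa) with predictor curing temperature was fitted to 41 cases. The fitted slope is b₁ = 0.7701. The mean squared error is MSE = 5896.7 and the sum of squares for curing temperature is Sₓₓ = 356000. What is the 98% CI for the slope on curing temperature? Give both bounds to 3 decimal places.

SE(b₁) = √(MSE/Sₓₓ) = √(5896.7/356000) = 0.1287.
df = n − 2 = 39.
t* = t_{0.01, 39} = 2.425841.
Margin = t* × SE = 2.425841 × 0.1287 = 0.31221.
CI: 0.7701 ± 0.31221 → (0.458, 1.082).
With 98% confidence, each one-unit increase in curing temperature is associated with a change of between 0.458 and 1.082 MPa in tensile strength.

(0.458, 1.082)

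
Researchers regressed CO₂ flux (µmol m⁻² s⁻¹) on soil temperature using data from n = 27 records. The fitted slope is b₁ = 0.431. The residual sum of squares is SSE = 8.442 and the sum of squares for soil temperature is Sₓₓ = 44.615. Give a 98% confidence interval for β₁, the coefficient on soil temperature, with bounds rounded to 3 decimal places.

(0.215, 0.647)

MSE = SSE/(n − 2) = 8.442/25 = 0.33768.
SE(b₁) = √(MSE/Sₓₓ) = √(0.33768/44.615) = 0.0869986.
df = n − 2 = 25.
t* = t_{0.01, 25} = 2.485107.
Margin = t* × SE = 2.485107 × 0.0869986 = 0.21620.
CI: 0.431 ± 0.21620 → (0.215, 0.647).
With 98% confidence, each one-unit increase in soil temperature is associated with a change of between 0.215 and 0.647 µmol m⁻² s⁻¹ in CO₂ flux.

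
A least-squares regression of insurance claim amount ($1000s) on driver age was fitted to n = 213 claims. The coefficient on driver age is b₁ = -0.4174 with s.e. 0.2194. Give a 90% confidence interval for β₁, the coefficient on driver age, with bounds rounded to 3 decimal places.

df = n − 2 = 213 − 2 = 211.
t* = t_{0.05, 211} = 1.652107.
Margin = t* × SE = 1.652107 × 0.2194 = 0.36247.
CI: -0.4174 ± 0.36247 → (-0.780, -0.055).
With 90% confidence, each one-unit increase in driver age is associated with a change of between -0.780 and -0.055 $1000s in insurance claim amount.

(-0.780, -0.055)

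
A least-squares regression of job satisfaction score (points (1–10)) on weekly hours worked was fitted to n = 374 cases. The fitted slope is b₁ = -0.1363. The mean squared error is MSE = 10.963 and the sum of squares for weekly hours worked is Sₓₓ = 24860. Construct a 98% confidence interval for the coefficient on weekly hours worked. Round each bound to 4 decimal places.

(-0.1854, -0.0872)

SE(b₁) = √(MSE/Sₓₓ) = √(10.963/24860) = 0.0209998.
df = n − 2 = 372.
t* = t_{0.01, 372} = 2.336414.
Margin = t* × SE = 2.336414 × 0.0209998 = 0.049064.
CI: -0.1363 ± 0.049064 → (-0.1854, -0.0872).
With 98% confidence, each one-unit increase in weekly hours worked is associated with a change of between -0.1854 and -0.0872 points (1–10) in job satisfaction score.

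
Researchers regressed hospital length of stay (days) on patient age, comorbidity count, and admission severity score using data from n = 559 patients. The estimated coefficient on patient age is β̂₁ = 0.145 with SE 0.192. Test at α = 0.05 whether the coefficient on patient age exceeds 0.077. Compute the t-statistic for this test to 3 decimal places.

t = 0.354

H₀: β₁ = 0.077 vs H₁: β₁ > 0.077.
t = (β̂₁ − β₁⁰)/SE = (0.145 − 0.077) / 0.192 = 0.354.
df = n − k − 1 = 559 − 3 − 1 = 555.
One-sided p ≈ 0.3617, which is ≥ 0.05, so fail to reject H₀.
The data do not give significant evidence that the true slope on patient age exceeds 0.077 days per unit, holding the other predictors fixed.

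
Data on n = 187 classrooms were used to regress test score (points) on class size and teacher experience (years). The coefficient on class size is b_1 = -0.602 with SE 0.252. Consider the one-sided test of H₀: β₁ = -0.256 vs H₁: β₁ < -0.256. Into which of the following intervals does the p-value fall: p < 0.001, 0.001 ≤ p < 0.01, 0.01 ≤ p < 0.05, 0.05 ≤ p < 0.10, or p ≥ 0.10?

t = (-0.602 − (-0.256)) / 0.252 = -1.373.
df = n − k − 1 = 187 − 2 − 1 = 184.
One-sided p = P(T_{184} < t) ≈ 0.0857.
So 0.05 ≤ p < 0.10.

0.05 ≤ p < 0.10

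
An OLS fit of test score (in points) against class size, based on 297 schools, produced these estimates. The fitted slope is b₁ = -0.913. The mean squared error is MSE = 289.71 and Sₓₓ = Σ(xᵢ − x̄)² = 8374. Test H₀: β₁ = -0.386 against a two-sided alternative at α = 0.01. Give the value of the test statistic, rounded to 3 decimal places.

t = -2.833

SE(b₁) = √(MSE/Sₓₓ) = √(289.71/8374) = 0.186001.
t = (-0.913 − (-0.386)) / 0.186001 = -2.833.
df = n − 2 = 295.
Two-sided p ≈ 0.0049, which is < 0.01, so reject H₀.
There is evidence that the true slope on class size differs from -0.386 points per unit.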